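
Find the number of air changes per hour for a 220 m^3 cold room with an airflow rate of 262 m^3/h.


ACH = flow / volume
ACH = 262 / 220
ACH = 1.191

1.191


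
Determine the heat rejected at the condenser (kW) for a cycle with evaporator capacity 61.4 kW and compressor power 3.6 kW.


Q_cond = Q_evap + W
Q_cond = 61.4 + 3.6
Q_cond = 65.0 kW

65.0


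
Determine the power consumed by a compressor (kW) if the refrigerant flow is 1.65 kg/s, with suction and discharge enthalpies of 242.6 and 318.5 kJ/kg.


dh = 318.5 - 242.6 = 75.9 kJ/kg
W = m_dot * dh = 1.65 * 75.9 = 125.24 kW

125.24


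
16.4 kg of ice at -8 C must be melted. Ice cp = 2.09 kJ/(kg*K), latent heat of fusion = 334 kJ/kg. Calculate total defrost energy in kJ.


Sensible heat = cp * dT = 2.09 * 8 = 16.72 kJ/kg
Total per kg = 16.72 + 334 = 350.72 kJ/kg
Q = m * total = 16.4 * 350.72
Q = 5751.8 kJ

5751.8


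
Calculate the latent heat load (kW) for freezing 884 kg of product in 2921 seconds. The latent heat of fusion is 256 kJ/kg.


Q_lat = m * h_fg / t
Q_lat = 884 * 256 / 2921
Q_lat = 77.47 kW

77.47


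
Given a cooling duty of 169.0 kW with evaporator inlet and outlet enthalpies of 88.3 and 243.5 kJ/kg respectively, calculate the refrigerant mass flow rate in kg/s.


dh = 243.5 - 88.3 = 155.2 kJ/kg
m_dot = Q / dh = 169.0 / 155.2 = 1.0889 kg/s

1.0889


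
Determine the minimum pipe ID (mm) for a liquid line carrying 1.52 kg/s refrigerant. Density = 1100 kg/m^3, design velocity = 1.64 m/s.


A = m_dot / (rho * v) = 1.52 / (1100 * 1.64) = 0.0008425720621 m^2
d = sqrt(4*A/pi) * 1000
d = 32.8 mm

32.8


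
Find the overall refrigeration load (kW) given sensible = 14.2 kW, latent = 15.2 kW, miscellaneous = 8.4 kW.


Q_total = Q_s + Q_l + Q_misc
Q_total = 14.2 + 15.2 + 8.4
Q_total = 37.8 kW

37.8


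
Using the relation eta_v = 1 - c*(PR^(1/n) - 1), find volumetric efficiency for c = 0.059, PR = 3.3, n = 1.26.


PR^(1/n) = 3.3^(1/1.26) = 2.57940181
eta_v = 1 - 0.059 * (2.57940181 - 1)
eta_v = 0.9068

0.9068


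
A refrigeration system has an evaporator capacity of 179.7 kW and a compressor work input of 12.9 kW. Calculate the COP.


COP = Q_evap / W
COP = 179.7 / 12.9
COP = 13.93

13.93


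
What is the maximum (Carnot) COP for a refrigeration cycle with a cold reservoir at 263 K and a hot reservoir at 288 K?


dT = 288 - 263 = 25 K
COP_carnot = T_cold / dT = 263 / 25
COP_carnot = 10.52

10.52


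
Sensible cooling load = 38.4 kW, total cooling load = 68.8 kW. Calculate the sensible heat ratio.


SHR = Q_sensible / Q_total
SHR = 38.4 / 68.8
SHR = 0.558

0.558


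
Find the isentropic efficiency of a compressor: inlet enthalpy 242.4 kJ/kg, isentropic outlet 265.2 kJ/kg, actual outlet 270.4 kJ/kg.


dh_ideal = 265.2 - 242.4 = 22.8 kJ/kg
dh_actual = 270.4 - 242.4 = 28.0 kJ/kg
eta_s = dh_ideal / dh_actual = 22.8 / 28.0
eta_s = 0.8143

0.8143


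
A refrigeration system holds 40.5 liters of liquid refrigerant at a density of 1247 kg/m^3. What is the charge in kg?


Charge = V * rho / 1000
Charge = 40.5 * 1247 / 1000
Charge = 50.5 kg

50.5


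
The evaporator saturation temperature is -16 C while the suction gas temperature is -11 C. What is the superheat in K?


Superheat = T_suction - T_evap
Superheat = -11 - (-16)
Superheat = 5 K

5


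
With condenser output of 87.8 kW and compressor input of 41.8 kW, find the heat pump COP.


COP_hp = Q_cond / W
COP_hp = 87.8 / 41.8
COP_hp = 2.1

2.1


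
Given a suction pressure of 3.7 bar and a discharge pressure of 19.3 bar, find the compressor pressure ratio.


PR = P_high / P_low
PR = 19.3 / 3.7
PR = 5.216

5.216


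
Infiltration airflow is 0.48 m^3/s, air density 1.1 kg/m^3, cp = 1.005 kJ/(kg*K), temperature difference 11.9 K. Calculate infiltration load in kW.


Q = V_dot * rho * cp * dT
Q = 0.48 * 1.1 * 1.005 * 11.9
Q = 6.315 kW

6.315


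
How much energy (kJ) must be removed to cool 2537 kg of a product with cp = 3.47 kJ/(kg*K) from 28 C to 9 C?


dT = 28 - (9) = 19 K
Q = m * cp * dT = 2537 * 3.47 * 19
Q = 167264 kJ

167264


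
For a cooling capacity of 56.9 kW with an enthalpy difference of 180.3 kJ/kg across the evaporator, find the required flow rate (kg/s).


m_dot = Q / dh
m_dot = 56.9 / 180.3
m_dot = 0.3156 kg/s

0.3156


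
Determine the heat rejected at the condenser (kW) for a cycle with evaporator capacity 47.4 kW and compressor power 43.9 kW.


Q_cond = Q_evap + W
Q_cond = 47.4 + 43.9
Q_cond = 91.3 kW

91.3


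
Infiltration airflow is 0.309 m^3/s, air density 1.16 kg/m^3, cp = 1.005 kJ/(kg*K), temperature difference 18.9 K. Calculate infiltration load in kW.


Q = V_dot * rho * cp * dT
Q = 0.309 * 1.16 * 1.005 * 18.9
Q = 6.808 kW

6.808


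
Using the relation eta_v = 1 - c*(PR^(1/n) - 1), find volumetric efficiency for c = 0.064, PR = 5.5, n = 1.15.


PR^(1/n) = 5.5^(1/1.15) = 4.40345582
eta_v = 1 - 0.064 * (4.40345582 - 1)
eta_v = 0.7822

0.7822


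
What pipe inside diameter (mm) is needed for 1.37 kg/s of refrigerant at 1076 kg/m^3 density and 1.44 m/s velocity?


A = m_dot / (rho * v) = 1.37 / (1076 * 1.44) = 0.0008841904172 m^2
d = sqrt(4*A/pi) * 1000
d = 33.6 mm

33.6


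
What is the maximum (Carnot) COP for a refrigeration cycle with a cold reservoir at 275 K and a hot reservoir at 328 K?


dT = 328 - 275 = 53 K
COP_carnot = T_cold / dT = 275 / 53
COP_carnot = 5.189

5.189


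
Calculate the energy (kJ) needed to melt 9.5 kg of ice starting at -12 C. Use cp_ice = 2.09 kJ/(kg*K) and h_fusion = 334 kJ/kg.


Sensible heat = cp * dT = 2.09 * 12 = 25.08 kJ/kg
Total per kg = 25.08 + 334 = 359.08 kJ/kg
Q = m * total = 9.5 * 359.08
Q = 3411.3 kJ

3411.3


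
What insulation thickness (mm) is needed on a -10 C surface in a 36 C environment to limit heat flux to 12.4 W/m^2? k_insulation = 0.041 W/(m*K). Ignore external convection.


dT = 36 - (-10) = 46 K
thickness = k * dT / q_max * 1000
thickness = 0.041 * 46 / 12.4 * 1000
thickness = 152.1 mm

152.1


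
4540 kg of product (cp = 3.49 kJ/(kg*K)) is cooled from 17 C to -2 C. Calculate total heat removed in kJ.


dT = 17 - (-2) = 19 K
Q = m * cp * dT = 4540 * 3.49 * 19
Q = 301047 kJ

301047


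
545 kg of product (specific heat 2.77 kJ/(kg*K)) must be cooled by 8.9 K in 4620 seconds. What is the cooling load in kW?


Q = m * cp * dT / t
Q = 545 * 2.77 * 8.9 / 4620
Q = 2.908 kW

2.908


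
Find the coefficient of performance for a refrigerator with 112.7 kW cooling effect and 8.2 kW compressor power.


COP = Q_evap / W
COP = 112.7 / 8.2
COP = 13.744

13.744


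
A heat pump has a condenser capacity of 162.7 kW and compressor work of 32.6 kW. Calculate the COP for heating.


COP_hp = Q_cond / W
COP_hp = 162.7 / 32.6
COP_hp = 4.991

4.991


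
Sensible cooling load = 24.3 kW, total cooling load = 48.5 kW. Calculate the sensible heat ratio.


SHR = Q_sensible / Q_total
SHR = 24.3 / 48.5
SHR = 0.501

0.501


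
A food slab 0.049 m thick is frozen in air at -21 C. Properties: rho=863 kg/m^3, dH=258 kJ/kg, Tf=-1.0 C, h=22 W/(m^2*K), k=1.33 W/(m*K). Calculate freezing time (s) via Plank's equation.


dT = -1.0 - (-21) = 20.0 K
term1 = a/(2h) = 0.049/(2*22) = 0.001113636364
term2 = a^2/(8k) = 0.049^2/(8*1.33) = 0.0002256578947
t = rho*dH*1000/dT * (term1 + term2)
t = 863*258*1000/20.0 * (0.001113636364 + 0.0002256578947)
t = 14910 s

14910


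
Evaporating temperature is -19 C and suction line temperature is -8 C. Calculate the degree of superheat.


Superheat = T_suction - T_evap
Superheat = -8 - (-19)
Superheat = 11 K

11


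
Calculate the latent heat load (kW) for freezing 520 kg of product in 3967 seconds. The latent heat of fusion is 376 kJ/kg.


Q_lat = m * h_fg / t
Q_lat = 520 * 376 / 3967
Q_lat = 49.29 kW

49.29


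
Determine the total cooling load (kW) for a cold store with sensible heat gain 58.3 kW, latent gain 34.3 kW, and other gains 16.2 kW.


Q_total = Q_s + Q_l + Q_misc
Q_total = 58.3 + 34.3 + 16.2
Q_total = 108.8 kW

108.8


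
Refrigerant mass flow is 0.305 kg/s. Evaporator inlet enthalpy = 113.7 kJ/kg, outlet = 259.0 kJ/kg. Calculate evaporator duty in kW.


dh = 259.0 - 113.7 = 145.3 kJ/kg
Q_evap = m_dot * dh = 0.305 * 145.3
Q_evap = 44.32 kW

44.32


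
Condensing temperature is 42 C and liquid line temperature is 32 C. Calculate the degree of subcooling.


Subcooling = T_cond - T_liquid
Subcooling = 42 - 32
Subcooling = 10 K

10


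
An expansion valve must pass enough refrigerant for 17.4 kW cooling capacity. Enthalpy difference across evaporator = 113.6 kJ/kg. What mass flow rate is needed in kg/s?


m_dot = Q / dh
m_dot = 17.4 / 113.6
m_dot = 0.1532 kg/s

0.1532


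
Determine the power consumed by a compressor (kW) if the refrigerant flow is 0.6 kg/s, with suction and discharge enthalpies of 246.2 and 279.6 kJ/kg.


dh = 279.6 - 246.2 = 33.4 kJ/kg
W = m_dot * dh = 0.6 * 33.4 = 20.04 kW

20.04


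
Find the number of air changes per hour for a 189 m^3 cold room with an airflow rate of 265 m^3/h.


ACH = flow / volume
ACH = 265 / 189
ACH = 1.402

1.402


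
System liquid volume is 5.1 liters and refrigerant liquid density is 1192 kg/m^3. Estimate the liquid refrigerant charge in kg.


Charge = V * rho / 1000
Charge = 5.1 * 1192 / 1000
Charge = 6.08 kg

6.08


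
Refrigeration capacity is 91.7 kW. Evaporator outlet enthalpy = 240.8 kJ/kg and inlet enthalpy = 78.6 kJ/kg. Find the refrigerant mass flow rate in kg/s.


dh = 240.8 - 78.6 = 162.2 kJ/kg
m_dot = Q / dh = 91.7 / 162.2 = 0.5654 kg/s

0.5654


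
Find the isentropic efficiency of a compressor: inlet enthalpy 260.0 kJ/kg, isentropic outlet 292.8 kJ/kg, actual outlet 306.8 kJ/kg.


dh_ideal = 292.8 - 260.0 = 32.8 kJ/kg
dh_actual = 306.8 - 260.0 = 46.8 kJ/kg
eta_s = dh_ideal / dh_actual = 32.8 / 46.8
eta_s = 0.7009

0.7009


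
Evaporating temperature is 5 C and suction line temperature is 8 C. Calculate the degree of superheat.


Superheat = T_suction - T_evap
Superheat = 8 - (5)
Superheat = 3 K

3


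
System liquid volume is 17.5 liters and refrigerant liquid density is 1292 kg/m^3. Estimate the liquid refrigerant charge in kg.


Charge = V * rho / 1000
Charge = 17.5 * 1292 / 1000
Charge = 22.61 kg

22.61


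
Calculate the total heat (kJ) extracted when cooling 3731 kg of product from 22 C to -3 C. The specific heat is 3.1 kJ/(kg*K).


dT = 22 - (-3) = 25 K
Q = m * cp * dT = 3731 * 3.1 * 25
Q = 289153 kJ

289153


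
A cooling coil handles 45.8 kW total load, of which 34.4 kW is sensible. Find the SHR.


SHR = Q_sensible / Q_total
SHR = 34.4 / 45.8
SHR = 0.751

0.751


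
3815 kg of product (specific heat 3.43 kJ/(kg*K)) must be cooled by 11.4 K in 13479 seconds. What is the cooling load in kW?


Q = m * cp * dT / t
Q = 3815 * 3.43 * 11.4 / 13479
Q = 11.067 kW

11.067


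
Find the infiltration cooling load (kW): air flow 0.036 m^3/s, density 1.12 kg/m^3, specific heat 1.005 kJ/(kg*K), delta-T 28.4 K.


Q = V_dot * rho * cp * dT
Q = 0.036 * 1.12 * 1.005 * 28.4
Q = 1.151 kW

1.151


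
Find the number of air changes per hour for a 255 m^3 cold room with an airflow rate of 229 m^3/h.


ACH = flow / volume
ACH = 229 / 255
ACH = 0.898

0.898


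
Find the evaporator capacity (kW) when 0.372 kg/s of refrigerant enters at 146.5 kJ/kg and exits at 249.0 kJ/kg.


dh = 249.0 - 146.5 = 102.5 kJ/kg
Q_evap = m_dot * dh = 0.372 * 102.5
Q_evap = 38.13 kW

38.13


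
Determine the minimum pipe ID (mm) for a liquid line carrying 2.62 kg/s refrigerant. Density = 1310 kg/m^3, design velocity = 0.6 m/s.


A = m_dot / (rho * v) = 2.62 / (1310 * 0.6) = 0.003333333333 m^2
d = sqrt(4*A/pi) * 1000
d = 65.1 mm

65.1


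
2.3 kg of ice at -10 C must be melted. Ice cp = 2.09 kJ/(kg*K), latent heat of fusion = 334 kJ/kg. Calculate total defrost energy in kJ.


Sensible heat = cp * dT = 2.09 * 10 = 20.9 kJ/kg
Total per kg = 20.9 + 334 = 354.9 kJ/kg
Q = m * total = 2.3 * 354.9
Q = 816.3 kJ

816.3


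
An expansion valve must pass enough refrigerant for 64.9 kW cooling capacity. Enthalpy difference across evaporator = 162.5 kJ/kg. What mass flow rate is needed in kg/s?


m_dot = Q / dh
m_dot = 64.9 / 162.5
m_dot = 0.3994 kg/s

0.3994


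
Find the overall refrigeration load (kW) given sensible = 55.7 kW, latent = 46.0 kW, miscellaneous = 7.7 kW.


Q_total = Q_s + Q_l + Q_misc
Q_total = 55.7 + 46.0 + 7.7
Q_total = 109.4 kW

109.4


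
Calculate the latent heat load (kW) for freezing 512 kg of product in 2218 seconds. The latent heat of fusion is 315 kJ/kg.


Q_lat = m * h_fg / t
Q_lat = 512 * 315 / 2218
Q_lat = 72.71 kW

72.71


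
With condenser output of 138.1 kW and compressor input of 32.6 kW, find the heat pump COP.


COP_hp = Q_cond / W
COP_hp = 138.1 / 32.6
COP_hp = 4.236

4.236


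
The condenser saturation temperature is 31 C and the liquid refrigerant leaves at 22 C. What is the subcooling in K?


Subcooling = T_cond - T_liquid
Subcooling = 31 - 22
Subcooling = 9 K

9


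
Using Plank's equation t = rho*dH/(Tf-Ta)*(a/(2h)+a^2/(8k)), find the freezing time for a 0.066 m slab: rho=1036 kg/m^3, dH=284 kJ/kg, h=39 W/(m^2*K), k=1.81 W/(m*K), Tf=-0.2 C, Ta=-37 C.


dT = -0.2 - (-37) = 36.8 K
term1 = a/(2h) = 0.066/(2*39) = 0.0008461538462
term2 = a^2/(8k) = 0.066^2/(8*1.81) = 0.0003008287293
t = rho*dH*1000/dT * (term1 + term2)
t = 1036*284*1000/36.8 * (0.0008461538462 + 0.0003008287293)
t = 9170 s

9170


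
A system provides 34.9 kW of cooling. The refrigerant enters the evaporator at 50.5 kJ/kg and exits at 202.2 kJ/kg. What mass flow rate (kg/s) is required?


dh = 202.2 - 50.5 = 151.7 kJ/kg
m_dot = Q / dh = 34.9 / 151.7 = 0.2301 kg/s

0.2301


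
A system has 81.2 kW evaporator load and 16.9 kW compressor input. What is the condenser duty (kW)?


Q_cond = Q_evap + W
Q_cond = 81.2 + 16.9
Q_cond = 98.1 kW

98.1


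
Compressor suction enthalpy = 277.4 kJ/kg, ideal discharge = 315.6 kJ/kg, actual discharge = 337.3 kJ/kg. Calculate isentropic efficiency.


dh_ideal = 315.6 - 277.4 = 38.2 kJ/kg
dh_actual = 337.3 - 277.4 = 59.9 kJ/kg
eta_s = dh_ideal / dh_actual = 38.2 / 59.9
eta_s = 0.6377

0.6377


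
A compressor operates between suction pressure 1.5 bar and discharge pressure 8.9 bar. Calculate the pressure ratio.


PR = P_high / P_low
PR = 8.9 / 1.5
PR = 5.933

5.933


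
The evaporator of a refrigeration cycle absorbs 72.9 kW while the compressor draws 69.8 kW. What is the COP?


COP = Q_evap / W
COP = 72.9 / 69.8
COP = 1.044

1.044


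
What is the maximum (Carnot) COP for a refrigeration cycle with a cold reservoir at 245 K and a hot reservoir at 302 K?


dT = 302 - 245 = 57 K
COP_carnot = T_cold / dT = 245 / 57
COP_carnot = 4.298

4.298


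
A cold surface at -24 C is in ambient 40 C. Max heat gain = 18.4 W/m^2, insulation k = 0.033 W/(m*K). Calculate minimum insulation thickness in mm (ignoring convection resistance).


dT = 40 - (-24) = 64 K
thickness = k * dT / q_max * 1000
thickness = 0.033 * 64 / 18.4 * 1000
thickness = 114.8 mm

114.8


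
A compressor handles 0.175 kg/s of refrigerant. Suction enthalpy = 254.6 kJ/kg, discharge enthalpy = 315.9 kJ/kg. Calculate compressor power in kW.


dh = 315.9 - 254.6 = 61.3 kJ/kg
W = m_dot * dh = 0.175 * 61.3 = 10.73 kW

10.73


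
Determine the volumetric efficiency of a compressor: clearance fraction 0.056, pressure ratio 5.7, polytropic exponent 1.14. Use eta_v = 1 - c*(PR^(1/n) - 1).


PR^(1/n) = 5.7^(1/1.14) = 4.60307572
eta_v = 1 - 0.056 * (4.60307572 - 1)
eta_v = 0.7982

0.7982


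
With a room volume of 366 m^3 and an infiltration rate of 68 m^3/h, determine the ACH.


ACH = flow / volume
ACH = 68 / 366
ACH = 0.186

0.186


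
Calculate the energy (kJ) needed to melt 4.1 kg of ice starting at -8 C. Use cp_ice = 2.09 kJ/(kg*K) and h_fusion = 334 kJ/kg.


Sensible heat = cp * dT = 2.09 * 8 = 16.72 kJ/kg
Total per kg = 16.72 + 334 = 350.72 kJ/kg
Q = m * total = 4.1 * 350.72
Q = 1438.0 kJ

1438.0


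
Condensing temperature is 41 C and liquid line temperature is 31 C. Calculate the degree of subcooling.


Subcooling = T_cond - T_liquid
Subcooling = 41 - 31
Subcooling = 10 K

10


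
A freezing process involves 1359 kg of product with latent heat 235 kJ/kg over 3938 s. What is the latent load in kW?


Q_lat = m * h_fg / t
Q_lat = 1359 * 235 / 3938
Q_lat = 81.1 kW

81.1


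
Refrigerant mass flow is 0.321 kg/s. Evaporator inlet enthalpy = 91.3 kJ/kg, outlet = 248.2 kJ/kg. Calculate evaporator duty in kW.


dh = 248.2 - 91.3 = 156.9 kJ/kg
Q_evap = m_dot * dh = 0.321 * 156.9
Q_evap = 50.36 kW

50.36


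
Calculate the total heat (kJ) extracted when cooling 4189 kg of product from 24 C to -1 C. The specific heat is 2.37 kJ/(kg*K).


dT = 24 - (-1) = 25 K
Q = m * cp * dT = 4189 * 2.37 * 25
Q = 248198 kJ

248198


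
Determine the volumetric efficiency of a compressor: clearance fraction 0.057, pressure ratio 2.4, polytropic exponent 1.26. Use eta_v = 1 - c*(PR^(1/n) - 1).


PR^(1/n) = 2.4^(1/1.26) = 2.00334134
eta_v = 1 - 0.057 * (2.00334134 - 1)
eta_v = 0.9428

0.9428


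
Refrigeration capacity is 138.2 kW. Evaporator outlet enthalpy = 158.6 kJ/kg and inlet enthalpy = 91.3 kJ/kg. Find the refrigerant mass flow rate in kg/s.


dh = 158.6 - 91.3 = 67.3 kJ/kg
m_dot = Q / dh = 138.2 / 67.3 = 2.0535 kg/s

2.0535


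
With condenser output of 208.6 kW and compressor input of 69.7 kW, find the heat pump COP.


COP_hp = Q_cond / W
COP_hp = 208.6 / 69.7
COP_hp = 2.993

2.993


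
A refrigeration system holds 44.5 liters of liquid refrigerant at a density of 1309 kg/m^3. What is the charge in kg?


Charge = V * rho / 1000
Charge = 44.5 * 1309 / 1000
Charge = 58.25 kg

58.25


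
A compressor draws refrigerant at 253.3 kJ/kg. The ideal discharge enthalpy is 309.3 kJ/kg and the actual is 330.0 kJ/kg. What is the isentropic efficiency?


dh_ideal = 309.3 - 253.3 = 56.0 kJ/kg
dh_actual = 330.0 - 253.3 = 76.7 kJ/kg
eta_s = dh_ideal / dh_actual = 56.0 / 76.7
eta_s = 0.7301

0.7301


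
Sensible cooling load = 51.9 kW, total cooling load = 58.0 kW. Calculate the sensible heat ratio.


SHR = Q_sensible / Q_total
SHR = 51.9 / 58.0
SHR = 0.895

0.895


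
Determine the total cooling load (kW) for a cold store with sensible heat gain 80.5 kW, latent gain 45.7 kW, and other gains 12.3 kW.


Q_total = Q_s + Q_l + Q_misc
Q_total = 80.5 + 45.7 + 12.3
Q_total = 138.5 kW

138.5


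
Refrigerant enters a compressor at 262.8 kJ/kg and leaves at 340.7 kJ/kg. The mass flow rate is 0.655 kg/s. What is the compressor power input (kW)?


dh = 340.7 - 262.8 = 77.9 kJ/kg
W = m_dot * dh = 0.655 * 77.9 = 51.02 kW

51.02


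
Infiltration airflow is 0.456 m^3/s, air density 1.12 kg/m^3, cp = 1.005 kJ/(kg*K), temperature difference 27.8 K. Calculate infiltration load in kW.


Q = V_dot * rho * cp * dT
Q = 0.456 * 1.12 * 1.005 * 27.8
Q = 14.269 kW

14.269


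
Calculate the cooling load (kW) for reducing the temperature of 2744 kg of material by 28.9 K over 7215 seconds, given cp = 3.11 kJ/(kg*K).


Q = m * cp * dT / t
Q = 2744 * 3.11 * 28.9 / 7215
Q = 34.183 kW

34.183


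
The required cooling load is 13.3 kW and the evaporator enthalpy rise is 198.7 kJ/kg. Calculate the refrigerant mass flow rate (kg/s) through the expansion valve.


m_dot = Q / dh
m_dot = 13.3 / 198.7
m_dot = 0.0669 kg/s

0.0669


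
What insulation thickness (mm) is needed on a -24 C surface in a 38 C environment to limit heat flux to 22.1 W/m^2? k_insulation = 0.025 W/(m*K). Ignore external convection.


dT = 38 - (-24) = 62 K
thickness = k * dT / q_max * 1000
thickness = 0.025 * 62 / 22.1 * 1000
thickness = 70.1 mm

70.1


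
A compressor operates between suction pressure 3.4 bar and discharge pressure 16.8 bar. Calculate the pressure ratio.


PR = P_high / P_low
PR = 16.8 / 3.4
PR = 4.941

4.941


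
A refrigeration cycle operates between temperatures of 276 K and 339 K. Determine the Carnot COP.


dT = 339 - 276 = 63 K
COP_carnot = T_cold / dT = 276 / 63
COP_carnot = 4.381

4.381


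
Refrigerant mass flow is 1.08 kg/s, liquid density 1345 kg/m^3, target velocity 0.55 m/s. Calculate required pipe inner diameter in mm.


A = m_dot / (rho * v) = 1.08 / (1345 * 0.55) = 0.001459952687 m^2
d = sqrt(4*A/pi) * 1000
d = 43.1 mm

43.1


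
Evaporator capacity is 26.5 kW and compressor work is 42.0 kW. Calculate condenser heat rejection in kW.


Q_cond = Q_evap + W
Q_cond = 26.5 + 42.0
Q_cond = 68.5 kW

68.5


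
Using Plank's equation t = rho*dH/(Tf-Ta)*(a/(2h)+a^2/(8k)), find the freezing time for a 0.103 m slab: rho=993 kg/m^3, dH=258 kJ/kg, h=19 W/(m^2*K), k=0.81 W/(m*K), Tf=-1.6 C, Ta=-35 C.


dT = -1.6 - (-35) = 33.4 K
term1 = a/(2h) = 0.103/(2*19) = 0.002710526316
term2 = a^2/(8k) = 0.103^2/(8*0.81) = 0.001637191358
t = rho*dH*1000/dT * (term1 + term2)
t = 993*258*1000/33.4 * (0.002710526316 + 0.001637191358)
t = 33349 s

33349


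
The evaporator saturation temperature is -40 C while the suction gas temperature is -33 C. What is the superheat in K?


Superheat = T_suction - T_evap
Superheat = -33 - (-40)
Superheat = 7 K

7


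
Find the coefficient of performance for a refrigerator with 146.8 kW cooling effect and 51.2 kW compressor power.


COP = Q_evap / W
COP = 146.8 / 51.2
COP = 2.867

2.867


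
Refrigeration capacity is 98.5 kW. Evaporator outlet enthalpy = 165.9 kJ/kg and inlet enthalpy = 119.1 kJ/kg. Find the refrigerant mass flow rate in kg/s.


dh = 165.9 - 119.1 = 46.8 kJ/kg
m_dot = Q / dh = 98.5 / 46.8 = 2.1047 kg/s

2.1047


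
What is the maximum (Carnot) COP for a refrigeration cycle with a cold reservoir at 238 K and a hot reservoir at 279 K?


dT = 279 - 238 = 41 K
COP_carnot = T_cold / dT = 238 / 41
COP_carnot = 5.805

5.805


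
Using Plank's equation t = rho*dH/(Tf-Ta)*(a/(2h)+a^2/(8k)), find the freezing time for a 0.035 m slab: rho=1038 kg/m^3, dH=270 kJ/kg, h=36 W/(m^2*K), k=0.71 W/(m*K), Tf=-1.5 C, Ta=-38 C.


dT = -1.5 - (-38) = 36.5 K
term1 = a/(2h) = 0.035/(2*36) = 0.0004861111111
term2 = a^2/(8k) = 0.035^2/(8*0.71) = 0.0002156690141
t = rho*dH*1000/dT * (term1 + term2)
t = 1038*270*1000/36.5 * (0.0004861111111 + 0.0002156690141)
t = 5389 s

5389


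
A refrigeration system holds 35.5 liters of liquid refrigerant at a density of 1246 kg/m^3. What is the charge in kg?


Charge = V * rho / 1000
Charge = 35.5 * 1246 / 1000
Charge = 44.23 kg

44.23


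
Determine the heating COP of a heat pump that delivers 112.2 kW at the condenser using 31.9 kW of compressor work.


COP_hp = Q_cond / W
COP_hp = 112.2 / 31.9
COP_hp = 3.517

3.517


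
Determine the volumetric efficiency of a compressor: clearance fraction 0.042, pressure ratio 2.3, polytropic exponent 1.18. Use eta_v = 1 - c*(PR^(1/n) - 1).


PR^(1/n) = 2.3^(1/1.18) = 2.0255782
eta_v = 1 - 0.042 * (2.0255782 - 1)
eta_v = 0.9569

0.9569


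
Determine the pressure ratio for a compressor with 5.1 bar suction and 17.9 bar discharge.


PR = P_high / P_low
PR = 17.9 / 5.1
PR = 3.51

3.51


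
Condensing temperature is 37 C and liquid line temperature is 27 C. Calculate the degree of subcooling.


Subcooling = T_cond - T_liquid
Subcooling = 37 - 27
Subcooling = 10 K

10


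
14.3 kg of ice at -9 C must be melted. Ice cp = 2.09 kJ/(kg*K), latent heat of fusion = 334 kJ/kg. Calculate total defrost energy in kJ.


Sensible heat = cp * dT = 2.09 * 9 = 18.81 kJ/kg
Total per kg = 18.81 + 334 = 352.81 kJ/kg
Q = m * total = 14.3 * 352.81
Q = 5045.2 kJ

5045.2


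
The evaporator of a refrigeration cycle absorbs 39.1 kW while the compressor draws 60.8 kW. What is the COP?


COP = Q_evap / W
COP = 39.1 / 60.8
COP = 0.643

0.643


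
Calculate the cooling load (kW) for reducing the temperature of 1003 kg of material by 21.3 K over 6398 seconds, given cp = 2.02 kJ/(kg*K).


Q = m * cp * dT / t
Q = 1003 * 2.02 * 21.3 / 6398
Q = 6.745 kW

6.745


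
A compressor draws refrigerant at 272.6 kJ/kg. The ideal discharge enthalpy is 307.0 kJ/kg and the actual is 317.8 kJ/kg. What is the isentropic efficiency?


dh_ideal = 307.0 - 272.6 = 34.4 kJ/kg
dh_actual = 317.8 - 272.6 = 45.2 kJ/kg
eta_s = dh_ideal / dh_actual = 34.4 / 45.2
eta_s = 0.7611

0.7611


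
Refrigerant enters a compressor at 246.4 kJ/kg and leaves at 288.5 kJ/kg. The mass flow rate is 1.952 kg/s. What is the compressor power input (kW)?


dh = 288.5 - 246.4 = 42.1 kJ/kg
W = m_dot * dh = 1.952 * 42.1 = 82.18 kW

82.18


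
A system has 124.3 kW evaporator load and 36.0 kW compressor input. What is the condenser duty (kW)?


Q_cond = Q_evap + W
Q_cond = 124.3 + 36.0
Q_cond = 160.3 kW

160.3


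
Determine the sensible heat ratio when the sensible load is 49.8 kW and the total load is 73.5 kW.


SHR = Q_sensible / Q_total
SHR = 49.8 / 73.5
SHR = 0.678

0.678


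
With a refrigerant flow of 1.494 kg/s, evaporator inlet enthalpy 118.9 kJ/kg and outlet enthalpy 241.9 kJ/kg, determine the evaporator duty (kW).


dh = 241.9 - 118.9 = 123.0 kJ/kg
Q_evap = m_dot * dh = 1.494 * 123.0
Q_evap = 183.76 kW

183.76


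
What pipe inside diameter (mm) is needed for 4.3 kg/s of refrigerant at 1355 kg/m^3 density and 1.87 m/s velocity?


A = m_dot / (rho * v) = 4.3 / (1355 * 1.87) = 0.001697022318 m^2
d = sqrt(4*A/pi) * 1000
d = 46.5 mm

46.5


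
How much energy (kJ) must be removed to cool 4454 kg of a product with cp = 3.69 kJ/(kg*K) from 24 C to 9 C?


dT = 24 - (9) = 15 K
Q = m * cp * dT = 4454 * 3.69 * 15
Q = 246529 kJ

246529


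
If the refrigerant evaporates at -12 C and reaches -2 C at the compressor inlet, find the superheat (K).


Superheat = T_suction - T_evap
Superheat = -2 - (-12)
Superheat = 10 K

10


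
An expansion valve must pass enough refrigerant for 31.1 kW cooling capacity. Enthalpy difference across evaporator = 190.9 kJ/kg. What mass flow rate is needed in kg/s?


m_dot = Q / dh
m_dot = 31.1 / 190.9
m_dot = 0.1629 kg/s

0.1629


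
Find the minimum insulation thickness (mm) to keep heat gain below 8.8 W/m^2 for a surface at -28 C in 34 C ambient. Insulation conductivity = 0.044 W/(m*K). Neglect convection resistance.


dT = 34 - (-28) = 62 K
thickness = k * dT / q_max * 1000
thickness = 0.044 * 62 / 8.8 * 1000
thickness = 310.0 mm

310.0


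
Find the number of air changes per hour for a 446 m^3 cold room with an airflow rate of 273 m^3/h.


ACH = flow / volume
ACH = 273 / 446
ACH = 0.612

0.612


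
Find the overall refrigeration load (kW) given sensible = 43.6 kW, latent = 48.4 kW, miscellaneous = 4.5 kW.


Q_total = Q_s + Q_l + Q_misc
Q_total = 43.6 + 48.4 + 4.5
Q_total = 96.5 kW

96.5


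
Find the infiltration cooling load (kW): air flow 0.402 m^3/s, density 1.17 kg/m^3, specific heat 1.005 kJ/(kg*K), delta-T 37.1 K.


Q = V_dot * rho * cp * dT
Q = 0.402 * 1.17 * 1.005 * 37.1
Q = 17.537 kW

17.537


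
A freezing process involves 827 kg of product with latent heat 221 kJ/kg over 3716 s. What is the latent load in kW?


Q_lat = m * h_fg / t
Q_lat = 827 * 221 / 3716
Q_lat = 49.18 kW

49.18


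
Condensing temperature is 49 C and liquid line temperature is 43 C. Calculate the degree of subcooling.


Subcooling = T_cond - T_liquid
Subcooling = 49 - 43
Subcooling = 6 K

6


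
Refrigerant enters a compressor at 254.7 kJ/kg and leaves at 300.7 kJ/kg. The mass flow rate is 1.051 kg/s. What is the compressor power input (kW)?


dh = 300.7 - 254.7 = 46.0 kJ/kg
W = m_dot * dh = 1.051 * 46.0 = 48.35 kW

48.35


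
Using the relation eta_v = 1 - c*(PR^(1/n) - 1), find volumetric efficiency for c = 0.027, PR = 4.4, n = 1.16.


PR^(1/n) = 4.4^(1/1.16) = 3.58674567
eta_v = 1 - 0.027 * (3.58674567 - 1)
eta_v = 0.9302

0.9302


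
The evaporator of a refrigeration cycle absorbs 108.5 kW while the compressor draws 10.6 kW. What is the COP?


COP = Q_evap / W
COP = 108.5 / 10.6
COP = 10.236

10.236


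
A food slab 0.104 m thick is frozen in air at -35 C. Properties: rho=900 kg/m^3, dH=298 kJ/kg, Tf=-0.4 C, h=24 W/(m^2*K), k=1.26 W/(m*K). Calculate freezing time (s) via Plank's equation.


dT = -0.4 - (-35) = 34.6 K
term1 = a/(2h) = 0.104/(2*24) = 0.002166666667
term2 = a^2/(8k) = 0.104^2/(8*1.26) = 0.001073015873
t = rho*dH*1000/dT * (term1 + term2)
t = 900*298*1000/34.6 * (0.002166666667 + 0.001073015873)
t = 25112 s

25112


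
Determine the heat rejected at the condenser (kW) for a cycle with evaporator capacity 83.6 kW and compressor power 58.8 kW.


Q_cond = Q_evap + W
Q_cond = 83.6 + 58.8
Q_cond = 142.4 kW

142.4


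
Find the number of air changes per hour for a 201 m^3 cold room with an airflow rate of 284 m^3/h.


ACH = flow / volume
ACH = 284 / 201
ACH = 1.413

1.413


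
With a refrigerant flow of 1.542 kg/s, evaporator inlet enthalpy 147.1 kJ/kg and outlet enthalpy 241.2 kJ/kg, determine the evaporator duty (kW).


dh = 241.2 - 147.1 = 94.1 kJ/kg
Q_evap = m_dot * dh = 1.542 * 94.1
Q_evap = 145.1 kW

145.1


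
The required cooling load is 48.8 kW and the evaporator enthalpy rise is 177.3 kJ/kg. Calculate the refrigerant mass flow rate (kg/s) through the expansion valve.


m_dot = Q / dh
m_dot = 48.8 / 177.3
m_dot = 0.2752 kg/s

0.2752


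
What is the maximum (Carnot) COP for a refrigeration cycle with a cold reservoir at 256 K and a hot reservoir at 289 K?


dT = 289 - 256 = 33 K
COP_carnot = T_cold / dT = 256 / 33
COP_carnot = 7.758

7.758


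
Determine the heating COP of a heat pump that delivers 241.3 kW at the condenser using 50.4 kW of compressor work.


COP_hp = Q_cond / W
COP_hp = 241.3 / 50.4
COP_hp = 4.788

4.788


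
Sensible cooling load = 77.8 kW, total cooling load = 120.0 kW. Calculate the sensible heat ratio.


SHR = Q_sensible / Q_total
SHR = 77.8 / 120.0
SHR = 0.648

0.648


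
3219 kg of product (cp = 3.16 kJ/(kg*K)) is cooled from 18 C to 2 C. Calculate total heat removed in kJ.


dT = 18 - (2) = 16 K
Q = m * cp * dT = 3219 * 3.16 * 16
Q = 162753 kJ

162753


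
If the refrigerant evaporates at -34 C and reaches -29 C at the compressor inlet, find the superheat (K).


Superheat = T_suction - T_evap
Superheat = -29 - (-34)
Superheat = 5 K

5


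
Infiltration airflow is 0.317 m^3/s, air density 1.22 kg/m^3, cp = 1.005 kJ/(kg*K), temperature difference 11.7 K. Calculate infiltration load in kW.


Q = V_dot * rho * cp * dT
Q = 0.317 * 1.22 * 1.005 * 11.7
Q = 4.547 kW

4.547


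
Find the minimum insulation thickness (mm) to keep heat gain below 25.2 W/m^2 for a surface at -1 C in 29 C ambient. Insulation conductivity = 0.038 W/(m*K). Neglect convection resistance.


dT = 29 - (-1) = 30 K
thickness = k * dT / q_max * 1000
thickness = 0.038 * 30 / 25.2 * 1000
thickness = 45.2 mm

45.2


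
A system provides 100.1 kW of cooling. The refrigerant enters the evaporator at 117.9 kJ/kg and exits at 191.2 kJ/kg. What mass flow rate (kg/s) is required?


dh = 191.2 - 117.9 = 73.3 kJ/kg
m_dot = Q / dh = 100.1 / 73.3 = 1.3656 kg/s

1.3656


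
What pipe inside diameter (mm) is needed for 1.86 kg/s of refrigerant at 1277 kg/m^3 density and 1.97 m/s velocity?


A = m_dot / (rho * v) = 1.86 / (1277 * 1.97) = 0.000739359778 m^2
d = sqrt(4*A/pi) * 1000
d = 30.7 mm

30.7


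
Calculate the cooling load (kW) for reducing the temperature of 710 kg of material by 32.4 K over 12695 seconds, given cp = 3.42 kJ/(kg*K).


Q = m * cp * dT / t
Q = 710 * 3.42 * 32.4 / 12695
Q = 6.197 kW

6.197


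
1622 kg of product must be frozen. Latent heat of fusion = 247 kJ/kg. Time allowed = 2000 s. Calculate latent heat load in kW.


Q_lat = m * h_fg / t
Q_lat = 1622 * 247 / 2000
Q_lat = 200.32 kW

200.32


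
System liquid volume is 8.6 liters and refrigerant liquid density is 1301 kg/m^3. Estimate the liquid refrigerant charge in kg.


Charge = V * rho / 1000
Charge = 8.6 * 1301 / 1000
Charge = 11.19 kg

11.19


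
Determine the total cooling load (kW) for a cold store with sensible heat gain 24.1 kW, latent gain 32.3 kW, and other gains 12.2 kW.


Q_total = Q_s + Q_l + Q_misc
Q_total = 24.1 + 32.3 + 12.2
Q_total = 68.6 kW

68.6


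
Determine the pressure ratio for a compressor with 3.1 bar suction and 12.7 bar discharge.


PR = P_high / P_low
PR = 12.7 / 3.1
PR = 4.097

4.097


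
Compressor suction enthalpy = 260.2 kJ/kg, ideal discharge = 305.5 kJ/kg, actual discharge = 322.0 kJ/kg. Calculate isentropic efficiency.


dh_ideal = 305.5 - 260.2 = 45.3 kJ/kg
dh_actual = 322.0 - 260.2 = 61.8 kJ/kg
eta_s = dh_ideal / dh_actual = 45.3 / 61.8
eta_s = 0.733

0.733


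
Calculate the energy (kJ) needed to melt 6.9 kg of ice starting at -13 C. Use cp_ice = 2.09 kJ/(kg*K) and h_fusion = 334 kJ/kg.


Sensible heat = cp * dT = 2.09 * 13 = 27.17 kJ/kg
Total per kg = 27.17 + 334 = 361.17 kJ/kg
Q = m * total = 6.9 * 361.17
Q = 2492.1 kJ

2492.1


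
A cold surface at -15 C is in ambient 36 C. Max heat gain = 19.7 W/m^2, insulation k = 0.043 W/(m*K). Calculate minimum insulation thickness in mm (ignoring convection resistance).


dT = 36 - (-15) = 51 K
thickness = k * dT / q_max * 1000
thickness = 0.043 * 51 / 19.7 * 1000
thickness = 111.3 mm

111.3


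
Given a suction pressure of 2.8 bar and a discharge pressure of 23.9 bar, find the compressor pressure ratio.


PR = P_high / P_low
PR = 23.9 / 2.8
PR = 8.536

8.536


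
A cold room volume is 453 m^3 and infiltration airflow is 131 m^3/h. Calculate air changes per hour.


ACH = flow / volume
ACH = 131 / 453
ACH = 0.289

0.289


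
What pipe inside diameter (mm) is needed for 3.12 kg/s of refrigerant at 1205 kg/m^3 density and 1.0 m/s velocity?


A = m_dot / (rho * v) = 3.12 / (1205 * 1.0) = 0.002589211618 m^2
d = sqrt(4*A/pi) * 1000
d = 57.4 mm

57.4


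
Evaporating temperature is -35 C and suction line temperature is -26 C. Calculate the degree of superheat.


Superheat = T_suction - T_evap
Superheat = -26 - (-35)
Superheat = 9 K

9


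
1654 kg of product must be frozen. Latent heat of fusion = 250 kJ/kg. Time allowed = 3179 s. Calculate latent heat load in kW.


Q_lat = m * h_fg / t
Q_lat = 1654 * 250 / 3179
Q_lat = 130.07 kW

130.07


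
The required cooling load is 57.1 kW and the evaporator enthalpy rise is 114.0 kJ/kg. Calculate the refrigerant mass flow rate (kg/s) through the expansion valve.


m_dot = Q / dh
m_dot = 57.1 / 114.0
m_dot = 0.5009 kg/s

0.5009


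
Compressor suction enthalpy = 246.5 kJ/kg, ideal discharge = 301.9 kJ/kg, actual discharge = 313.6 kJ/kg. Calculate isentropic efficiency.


dh_ideal = 301.9 - 246.5 = 55.4 kJ/kg
dh_actual = 313.6 - 246.5 = 67.1 kJ/kg
eta_s = dh_ideal / dh_actual = 55.4 / 67.1
eta_s = 0.8256

0.8256


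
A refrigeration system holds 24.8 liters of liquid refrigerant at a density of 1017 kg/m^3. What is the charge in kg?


Charge = V * rho / 1000
Charge = 24.8 * 1017 / 1000
Charge = 25.22 kg

25.22


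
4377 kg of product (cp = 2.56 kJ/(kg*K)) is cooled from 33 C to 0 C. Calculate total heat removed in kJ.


dT = 33 - (0) = 33 K
Q = m * cp * dT = 4377 * 2.56 * 33
Q = 369769 kJ

369769


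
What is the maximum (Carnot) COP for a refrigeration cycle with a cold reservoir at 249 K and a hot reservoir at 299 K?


dT = 299 - 249 = 50 K
COP_carnot = T_cold / dT = 249 / 50
COP_carnot = 4.98

4.98


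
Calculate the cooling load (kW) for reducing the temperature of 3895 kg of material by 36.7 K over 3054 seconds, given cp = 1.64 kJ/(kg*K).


Q = m * cp * dT / t
Q = 3895 * 1.64 * 36.7 / 3054
Q = 76.762 kW

76.762


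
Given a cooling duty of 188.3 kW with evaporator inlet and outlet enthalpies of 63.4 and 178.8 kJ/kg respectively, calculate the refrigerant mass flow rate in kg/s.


dh = 178.8 - 63.4 = 115.4 kJ/kg
m_dot = Q / dh = 188.3 / 115.4 = 1.6317 kg/s

1.6317


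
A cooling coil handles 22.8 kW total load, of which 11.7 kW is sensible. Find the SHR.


SHR = Q_sensible / Q_total
SHR = 11.7 / 22.8
SHR = 0.513

0.513


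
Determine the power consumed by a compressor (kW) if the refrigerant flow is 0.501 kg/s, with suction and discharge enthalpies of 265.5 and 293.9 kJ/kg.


dh = 293.9 - 265.5 = 28.4 kJ/kg
W = m_dot * dh = 0.501 * 28.4 = 14.23 kW

14.23


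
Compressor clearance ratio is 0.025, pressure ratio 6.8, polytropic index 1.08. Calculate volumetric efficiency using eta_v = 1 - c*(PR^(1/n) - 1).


PR^(1/n) = 6.8^(1/1.08) = 5.89985836
eta_v = 1 - 0.025 * (5.89985836 - 1)
eta_v = 0.8775

0.8775


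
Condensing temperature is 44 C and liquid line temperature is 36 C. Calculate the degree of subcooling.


Subcooling = T_cond - T_liquid
Subcooling = 44 - 36
Subcooling = 8 K

8


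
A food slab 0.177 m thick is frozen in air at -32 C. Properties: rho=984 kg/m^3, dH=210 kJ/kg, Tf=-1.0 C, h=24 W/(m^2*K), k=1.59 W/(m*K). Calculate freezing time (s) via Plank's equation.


dT = -1.0 - (-32) = 31.0 K
term1 = a/(2h) = 0.177/(2*24) = 0.0036875
term2 = a^2/(8k) = 0.177^2/(8*1.59) = 0.002462971698
t = rho*dH*1000/dT * (term1 + term2)
t = 984*210*1000/31.0 * (0.0036875 + 0.002462971698)
t = 40998 s

40998


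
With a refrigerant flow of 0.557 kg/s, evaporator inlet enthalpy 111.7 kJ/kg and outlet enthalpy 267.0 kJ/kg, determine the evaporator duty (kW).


dh = 267.0 - 111.7 = 155.3 kJ/kg
Q_evap = m_dot * dh = 0.557 * 155.3
Q_evap = 86.5 kW

86.5


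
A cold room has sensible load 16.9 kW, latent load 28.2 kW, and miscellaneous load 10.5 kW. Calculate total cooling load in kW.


Q_total = Q_s + Q_l + Q_misc
Q_total = 16.9 + 28.2 + 10.5
Q_total = 55.6 kW

55.6


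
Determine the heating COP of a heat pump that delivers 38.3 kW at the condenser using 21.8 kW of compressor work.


COP_hp = Q_cond / W
COP_hp = 38.3 / 21.8
COP_hp = 1.757

1.757


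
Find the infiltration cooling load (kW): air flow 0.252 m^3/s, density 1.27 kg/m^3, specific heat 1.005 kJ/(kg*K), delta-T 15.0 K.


Q = V_dot * rho * cp * dT
Q = 0.252 * 1.27 * 1.005 * 15.0
Q = 4.825 kW

4.825


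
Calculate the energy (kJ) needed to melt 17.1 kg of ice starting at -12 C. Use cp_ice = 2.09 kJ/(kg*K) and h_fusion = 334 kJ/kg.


Sensible heat = cp * dT = 2.09 * 12 = 25.08 kJ/kg
Total per kg = 25.08 + 334 = 359.08 kJ/kg
Q = m * total = 17.1 * 359.08
Q = 6140.3 kJ

6140.3


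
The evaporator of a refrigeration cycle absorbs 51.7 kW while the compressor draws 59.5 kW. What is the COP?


COP = Q_evap / W
COP = 51.7 / 59.5
COP = 0.869

0.869


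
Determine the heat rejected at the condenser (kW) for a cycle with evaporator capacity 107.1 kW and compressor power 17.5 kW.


Q_cond = Q_evap + W
Q_cond = 107.1 + 17.5
Q_cond = 124.6 kW

124.6


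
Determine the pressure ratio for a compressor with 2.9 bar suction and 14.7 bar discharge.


PR = P_high / P_low
PR = 14.7 / 2.9
PR = 5.069

5.069


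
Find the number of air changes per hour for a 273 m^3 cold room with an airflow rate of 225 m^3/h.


ACH = flow / volume
ACH = 225 / 273
ACH = 0.824

0.824


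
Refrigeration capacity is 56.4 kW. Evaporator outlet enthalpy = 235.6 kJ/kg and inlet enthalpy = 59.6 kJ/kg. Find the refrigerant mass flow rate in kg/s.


dh = 235.6 - 59.6 = 176.0 kJ/kg
m_dot = Q / dh = 56.4 / 176.0 = 0.3205 kg/s

0.3205


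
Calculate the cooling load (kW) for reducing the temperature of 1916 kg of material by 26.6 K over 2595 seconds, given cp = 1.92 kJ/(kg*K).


Q = m * cp * dT / t
Q = 1916 * 1.92 * 26.6 / 2595
Q = 37.709 kW

37.709


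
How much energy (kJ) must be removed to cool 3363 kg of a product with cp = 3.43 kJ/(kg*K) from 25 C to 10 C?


dT = 25 - (10) = 15 K
Q = m * cp * dT = 3363 * 3.43 * 15
Q = 173026 kJ

173026
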